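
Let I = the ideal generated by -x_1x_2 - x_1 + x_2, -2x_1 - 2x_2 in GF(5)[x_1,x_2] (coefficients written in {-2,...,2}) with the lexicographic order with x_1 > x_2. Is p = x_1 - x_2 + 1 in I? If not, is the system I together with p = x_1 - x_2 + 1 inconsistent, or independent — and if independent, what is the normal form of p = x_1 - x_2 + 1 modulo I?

First compute the reduced Gröbner basis of I by Buchberger's algorithm.
f_1 = -x_1x_2 - x_1 + x_2, LT = x_1x_2.
f_2 = -2x_1 - 2x_2, LT = x_1.

S(f_1,f_2): lcm = x_1x_2. S = x_1 - x_2^2 - x_2.
  leading term x_1: subtract (2)·f_2 from x_1 - x_2^2 - x_2 → -x_2^2 - 2x_2
  leading term x_2^2: no divisor's leading term divides it; move -x_2^2 to the remainder.
  leading term x_2: no divisor's leading term divides it; move -2x_2 to the remainder.
  remainder -x_2^2 - 2x_2 ≠ 0; add h_3 = -x_2^2 - 2x_2 to the basis.

The other S-polynomials (S(f_1,h_3), S(f_2,h_3)) all reduce to 0 modulo the current basis, so we have a Gröbner basis.
Inter-reduce: drop elements whose leading term is divisible by another's, tail-reduce, and make monic.
Reduced Gröbner basis: {x_1 + x_2, x_2^2 + 2x_2}.
Label its elements g_1 = x_1 + x_2, g_2 = x_2^2 + 2x_2.

Reduce p = x_1 - x_2 + 1 modulo G:
  leading term x_1: subtract (1)·g_1 from x_1 - x_2 + 1 → -2x_2 + 1
  leading term x_2: no divisor's leading term divides it; move -2x_2 to the remainder.
  leading term 1: no divisor's leading term divides it; move 1 to the remainder.
  normal form = -2x_2 + 1.
The normal form is nonzero, so p ∉ I. Since p minus its normal form lies in I, I + (p) = I + (r) where r = -2x_2 + 1; decide whether this ideal is the whole ring.
Run Buchberger on G together with r (pairs among the g_i already reduce to 0 since G is a Gröbner basis):
g_1 = x_1 + x_2, LT = x_1.
g_2 = x_2^2 + 2x_2, LT = x_2^2.
r = -2x_2 + 1, LT = x_2.

The S-polynomials (S(g_1,g_2), S(g_1,r), S(g_2,r)) all reduce to 0 modulo the current basis, so we have a Gröbner basis.
Inter-reduce: drop elements whose leading term is divisible by another's, tail-reduce, and make monic.
Reduced Gröbner basis: {x_1 - 2, x_2 + 2}.
The reduced Gröbner basis of I + (p) is {x_1 - 2, x_2 + 2} ≠ {1}, a proper ideal, so the enlarged system stays consistent: p is independent of I, with normal form -2x_2 + 1.

The remainder on division by a Gröbner basis is unique — it is the normal form.

x_1 - x_2 + 1 is independent of I; its normal form modulo I is -2x_2 + 1.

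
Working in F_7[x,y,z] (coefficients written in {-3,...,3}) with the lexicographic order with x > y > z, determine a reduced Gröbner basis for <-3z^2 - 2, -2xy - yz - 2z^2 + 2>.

f_1 = -3z^2 - 2, LT = z^2.
f_2 = -2xy - yz - 2z^2 + 2, LT = xy.

S(f_1,f_2): leading monomials are coprime, so the S-polynomial reduces to 0 (Buchberger's first criterion).
Every S-polynomial of the final basis reduces to 0, so we have a Gröbner basis.

G = {xy - 3yz + 3, z^2 + 3}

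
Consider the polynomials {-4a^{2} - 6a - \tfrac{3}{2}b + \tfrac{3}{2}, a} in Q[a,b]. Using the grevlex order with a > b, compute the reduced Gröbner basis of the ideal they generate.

G = {a, b - 1}

f_1 = -4a^{2} - 6a - \tfrac{3}{2}b + \tfrac{3}{2}, LT = a^{2}.
f_2 = a, LT = a.

S(f_1,f_2): lcm = a^{2}. S = \tfrac{3}{2}a + \tfrac{3}{8}b - \tfrac{3}{8}.
  reduce S modulo (f_1, f_2):
  remainder \tfrac{3}{8}b - \tfrac{3}{8} ≠ 0; add g_3 = \tfrac{3}{8}b - \tfrac{3}{8} to the basis.

The other S-polynomials (S(f_1,g_3), S(f_2,g_3)) all reduce to 0 modulo the current basis, so we have a Gröbner basis.
Inter-reduce: drop elements whose leading term is divisible by another's, tail-reduce, and make monic.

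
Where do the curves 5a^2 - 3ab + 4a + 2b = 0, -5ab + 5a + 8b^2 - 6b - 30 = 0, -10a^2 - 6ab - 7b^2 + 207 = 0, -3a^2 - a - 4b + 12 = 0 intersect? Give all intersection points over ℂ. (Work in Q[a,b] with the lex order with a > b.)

Compute a lex Gröbner basis by Buchberger's algorithm.
f_1 = 5a^2 - 3ab + 4a + 2b, LT = a^2.
f_2 = -5ab + 5a + 8b^2 - 6b - 30, LT = ab.
f_3 = -10a^2 - 6ab - 7b^2 + 207, LT = a^2.
f_4 = -3a^2 - a - 4b + 12, LT = a^2.

S(f_1,f_2): lcm = a^2b. S = a^2 + ab^2 - 2/5ab - 6a + 2/5b^2.
  leading term a^2: subtract (1/5)·f_1 from a^2 + ab^2 - 2/5ab - 6a + 2/5b^2 → ab^2 + 1/5ab - 34/5a + 2/5b^2 - 2/5b
  leading term ab^2: subtract (-1/5b)·f_2 from ab^2 + 1/5ab - 34/5a + 2/5b^2 - 2/5b → 6/5ab - 34/5a + 8/5b^3 - 4/5b^2 - 32/5b
  leading term ab: subtract (-6/25)·f_2 from 6/5ab - 34/5a + 8/5b^3 - 4/5b^2 - 32/5b → -28/5a + 8/5b^3 + 28/25b^2 - 196/25b - 36/5
  leading term a: no divisor's leading term divides it; move -28/5a to the remainder.
  leading term b^3: no divisor's leading term divides it; move 8/5b^3 to the remainder.
  leading term b^2: no divisor's leading term divides it; move 28/25b^2 to the remainder.
  leading term b: no divisor's leading term divides it; move -196/25b to the remainder.
  leading term 1: no divisor's leading term divides it; move -36/5 to the remainder.
  remainder -28/5a + 8/5b^3 + 28/25b^2 - 196/25b - 36/5 ≠ 0; add h_5 = -28/5a + 8/5b^3 + 28/25b^2 - 196/25b - 36/5 to the basis.

S(f_1,f_3): lcm = a^2. S = -6/5ab + 4/5a - 7/10b^2 + 2/5b + 207/10.
  leading term ab: subtract (6/25)·f_2 from -6/5ab + 4/5a - 7/10b^2 + 2/5b + 207/10 → -2/5a - 131/50b^2 + 46/25b + 279/10
  leading term a: subtract (1/14)·h_5 from -2/5a - 131/50b^2 + 46/25b + 279/10 → -4/35b^3 - 27/10b^2 + 12/5b + 1989/70
  leading term b^3: no divisor's leading term divides it; move -4/35b^3 to the remainder.
  leading term b^2: no divisor's leading term divides it; move -27/10b^2 to the remainder.
  leading term b: no divisor's leading term divides it; move 12/5b to the remainder.
  leading term 1: no divisor's leading term divides it; move 1989/70 to the remainder.
  remainder -4/35b^3 - 27/10b^2 + 12/5b + 1989/70 ≠ 0; add h_6 = -4/35b^3 - 27/10b^2 + 12/5b + 1989/70 to the basis.

S(f_1,f_4): lcm = a^2. S = -3/5ab + 7/15a - 14/15b + 4.
  leading term ab: subtract (3/25)·f_2 from -3/5ab + 7/15a - 14/15b + 4 → -2/15a - 24/25b^2 - 16/75b + 38/5
  leading term a: subtract (1/42)·h_5 from -2/15a - 24/25b^2 - 16/75b + 38/5 → -4/105b^3 - 74/75b^2 - 2/75b + 272/35
  leading term b^3: subtract (1/3)·h_6 from -4/105b^3 - 74/75b^2 - 2/75b + 272/35 → -13/150b^2 - 62/75b - 17/10
  leading term b^2: no divisor's leading term divides it; move -13/150b^2 to the remainder.
  leading term b: no divisor's leading term divides it; move -62/75b to the remainder.
  leading term 1: no divisor's leading term divides it; move -17/10 to the remainder.
  remainder -13/150b^2 - 62/75b - 17/10 ≠ 0; add h_7 = -13/150b^2 - 62/75b - 17/10 to the basis.

S(f_2,f_3): lcm = a^2b. S = -a^2 - 11/5ab^2 + 6/5ab + 6a - 7/10b^3 + 207/10b.
  leading term a^2: subtract (-1/5)·f_1 from -a^2 - 11/5ab^2 + 6/5ab + 6a - 7/10b^3 + 207/10b → -11/5ab^2 + 3/5ab + 34/5a - 7/10b^3 + 211/10b
  leading term ab^2: subtract (11/25b)·f_2 from -11/5ab^2 + 3/5ab + 34/5a - 7/10b^3 + 211/10b → -8/5ab + 34/5a - 211/50b^3 + 66/25b^2 + 343/10b
  leading term ab: subtract (8/25)·f_2 from -8/5ab + 34/5a - 211/50b^3 + 66/25b^2 + 343/10b → 26/5a - 211/50b^3 + 2/25b^2 + 1811/50b + 48/5
  leading term a: subtract (-13/14)·h_5 from 26/5a - 211/50b^3 + 2/25b^2 + 1811/50b + 48/5 → -957/350b^3 + 28/25b^2 + 1447/50b + 102/35
  leading term b^3: subtract (957/40)·h_6 from -957/350b^3 + 28/25b^2 + 1447/50b + 102/35 → 26287/400b^2 - 712/25b - 270759/400
  leading term b^2: subtract (-78861/104)·h_7 from 26287/400b^2 - 712/25b - 270759/400 → -851921/1300b - 2555763/1300
  leading term b: no divisor's leading term divides it; move -851921/1300b to the remainder.
  leading term 1: no divisor's leading term divides it; move -2555763/1300 to the remainder.
  remainder -851921/1300b - 2555763/1300 ≠ 0; add h_8 = -851921/1300b - 2555763/1300 to the basis.

The other S-polynomials (S(f_2,f_4), S(f_3,f_4), S(f_1,h_5), S(f_2,h_5), S(f_3,h_5), S(f_4,h_5), S(f_1,h_6), S(f_2,h_6), S(f_3,h_6), S(f_4,h_6), S(h_5,h_6), S(f_1,h_7), S(f_2,h_7), S(f_3,h_7), S(f_4,h_7), S(h_5,h_7), S(h_6,h_7), S(f_1,h_8), S(f_2,h_8), S(f_3,h_8), S(f_4,h_8), S(h_5,h_8), S(h_6,h_8), S(h_7,h_8)) all reduce to 0 modulo the current basis, so we have a Gröbner basis.
Inter-reduce: drop elements whose leading term is divisible by another's, tail-reduce, and make monic.
Reduced Gröbner basis: {a + 3, b + 3}.

A lex Gröbner basis eliminates variables successively. Here b + 3 depends only on b, with roots {-3}; lifting each root through the earlier basis elements recovers the full solutions.
  b = -3: the earlier basis element becomes a + 3 = 0, giving a = -3 — point (-3, -3).
Substituting each solution back into the original system confirms all equations vanish.
This is the nonlinear analogue of row-reducing a linear system.

{(-3, -3)}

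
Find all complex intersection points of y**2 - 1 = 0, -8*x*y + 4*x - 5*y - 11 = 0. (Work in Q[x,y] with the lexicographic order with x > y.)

Compute a lex Gröbner basis by Buchberger's algorithm.
f_1 = y**2 - 1, LT = y**2.
f_2 = -8*x*y + 4*x - 5*y - 11, LT = x*y.

S(f_1,f_2): lcm = x*y**2. S = 1/2*x*y - x - 5/8*y**2 - 11/8*y.
  leading term x*y: subtract (-1/16)·f_2 from 1/2*x*y - x - 5/8*y**2 - 11/8*y → -3/4*x - 5/8*y**2 - 27/16*y - 11/16
  leading term x: no divisor's leading term divides it; move -3/4*x to the remainder.
  leading term y**2: subtract (-5/8)·f_1 from -5/8*y**2 - 27/16*y - 11/16 → -27/16*y - 21/16
  leading term y: no divisor's leading term divides it; move -27/16*y to the remainder.
  leading term 1: no divisor's leading term divides it; move -21/16 to the remainder.
  remainder -3/4*x - 27/16*y - 21/16 ≠ 0; add h_3 = -3/4*x - 27/16*y - 21/16 to the basis.

The other S-polynomials (S(f_1,h_3), S(f_2,h_3)) all reduce to 0 modulo the current basis, so we have a Gröbner basis.
Inter-reduce: drop elements whose leading term is divisible by another's, tail-reduce, and make monic.
Reduced Gröbner basis: {x + 9/4*y + 7/4, y**2 - 1}.

The lex basis is triangular: the last element involves only y. Solving y**2 - 1 = 0 gives y ∈ {-1, 1}; substituting each value into the earlier elements determines the remaining variables.
  y = -1: the earlier basis element becomes x - 1/2 = 0, giving x = 1/2 — point (1/2, -1).
  y = 1: the earlier basis element becomes x + 4 = 0, giving x = -4 — point (-4, 1).
Each listed point satisfies every original equation (direct substitution).

{(1/2, -1), (-4, 1)}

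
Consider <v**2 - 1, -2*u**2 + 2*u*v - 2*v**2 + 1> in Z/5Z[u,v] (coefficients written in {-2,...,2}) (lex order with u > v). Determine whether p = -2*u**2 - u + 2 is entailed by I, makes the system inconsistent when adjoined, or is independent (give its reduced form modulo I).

Adjoining -2*u**2 - u + 2 makes the ideal the whole ring: the system is inconsistent.

First compute the reduced Gröbner basis of I by Buchberger's algorithm.
f_1 = v**2 - 1, LT = v**2.
f_2 = -2*u**2 + 2*u*v - 2*v**2 + 1, LT = u**2.

S(f_1,f_2): leading monomials are coprime, so the S-polynomial reduces to 0 (Buchberger's first criterion).
Every S-polynomial of the final basis reduces to 0, so we have a Gröbner basis.
Inter-reduce: drop elements whose leading term is divisible by another's, tail-reduce, and make monic.
Reduced Gröbner basis: {u**2 - u*v - 2, v**2 - 1}.
Label its elements g_1 = u**2 - u*v - 2, g_2 = v**2 - 1.

Reduce p = -2*u**2 - u + 2 modulo G:
  leading term u**2: subtract (-2)·g_1 from -2*u**2 - u + 2 → -2*u*v - u - 2
  leading term u*v: no divisor's leading term divides it; move -2*u*v to the remainder.
  leading term u: no divisor's leading term divides it; move -u to the remainder.
  leading term 1: no divisor's leading term divides it; move -2 to the remainder.
  normal form = -2*u*v - u - 2.
The normal form is nonzero, so p ∉ I. Since p minus its normal form lies in I, I + (p) = I + (r) where r = -2*u*v - u - 2; decide whether this ideal is the whole ring.
Run Buchberger on G together with r (pairs among the g_i already reduce to 0 since G is a Gröbner basis):
g_1 = u**2 - u*v - 2, LT = u**2.
g_2 = v**2 - 1, LT = v**2.
r = -2*u*v - u - 2, LT = u*v.

S(g_1,g_2): leading monomials are coprime, so the S-polynomial reduces to 0 (Buchberger's first criterion).
S(g_1,r): lcm = u**2*v. S = 2*u**2 - u*v**2 - u - 2*v.
  leading term u**2: subtract (2)·g_1 from 2*u**2 - u*v**2 - u - 2*v → -u*v**2 + 2*u*v - u - 2*v - 1
  leading term u*v**2: subtract (-u)·g_2 from -u*v**2 + 2*u*v - u - 2*v - 1 → 2*u*v - 2*u - 2*v - 1
  leading term u*v: subtract (-1)·r from 2*u*v - 2*u - 2*v - 1 → 2*u - 2*v + 2
  leading term u: no divisor's leading term divides it; move 2*u to the remainder.
  leading term v: no divisor's leading term divides it; move -2*v to the remainder.
  leading term 1: no divisor's leading term divides it; move 2 to the remainder.
  remainder 2*u - 2*v + 2 ≠ 0; add m_4 = 2*u - 2*v + 2 to the basis.

S(g_2,r): lcm = u*v**2. S = 2*u*v - u - v.
  leading term u*v: subtract (-1)·r from 2*u*v - u - v → -2*u - v - 2
  leading term u: subtract (-1)·m_4 from -2*u - v - 2 → 2*v
  leading term v: no divisor's leading term divides it; move 2*v to the remainder.
  remainder 2*v ≠ 0; add m_5 = 2*v to the basis.

S(g_1,m_4): lcm = u**2. S = -u - 2.
  leading term u: subtract (2)·m_4 from -u - 2 → -v - 1
  leading term v: subtract (2)·m_5 from -v - 1 → -1
  leading term 1: no divisor's leading term divides it; move -1 to the remainder.
  remainder -1 ≠ 0; add m_6 = -1 to the basis.

S(g_2,m_4): leading monomials are coprime, so the S-polynomial reduces to 0 (Buchberger's first criterion).
S(r,m_4): lcm = u*v. S = -2*u + v**2 - v + 1.
  leading term u: subtract (-1)·m_4 from -2*u + v**2 - v + 1 → v**2 + 2*v - 2
  leading term v**2: subtract (1)·g_2 from v**2 + 2*v - 2 → 2*v - 1
  leading term v: subtract (1)·m_5 from 2*v - 1 → -1
  leading term 1: subtract (1)·m_6 from -1 → 0
  remainder 0.

S(g_1,m_5): leading monomials are coprime, so the S-polynomial reduces to 0 (Buchberger's first criterion).
S(g_2,m_5): lcm = v**2. S = -1.
  leading term 1: subtract (1)·m_6 from -1 → 0
  remainder 0.

S(r,m_5): lcm = u*v. S = -2*u + 1.
  leading term u: subtract (-1)·m_4 from -2*u + 1 → -2*v - 2
  leading term v: subtract (-1)·m_5 from -2*v - 2 → -2
  leading term 1: subtract (2)·m_6 from -2 → 0
  remainder 0.

S(m_4,m_5): leading monomials are coprime, so the S-polynomial reduces to 0 (Buchberger's first criterion).
S(g_1,m_6): leading monomials are coprime, so the S-polynomial reduces to 0 (Buchberger's first criterion).
S(g_2,m_6): leading monomials are coprime, so the S-polynomial reduces to 0 (Buchberger's first criterion).
S(r,m_6): leading monomials are coprime, so the S-polynomial reduces to 0 (Buchberger's first criterion).
S(m_4,m_6): leading monomials are coprime, so the S-polynomial reduces to 0 (Buchberger's first criterion).
S(m_5,m_6): leading monomials are coprime, so the S-polynomial reduces to 0 (Buchberger's first criterion).
Every S-polynomial of the final basis reduces to 0, so we have a Gröbner basis.
Inter-reduce: drop elements whose leading term is divisible by another's, tail-reduce, and make monic.
Reduced Gröbner basis: {1}.
The reduced Gröbner basis of I + (p) is {1}: the ideal is the whole ring, so the enlarged system has no common solution — adjoining p is inconsistent.

Ideal membership is decidable via reduction modulo a Gröbner basis.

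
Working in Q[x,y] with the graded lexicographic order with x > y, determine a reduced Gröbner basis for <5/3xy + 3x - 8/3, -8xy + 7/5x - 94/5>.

G = {x - 2, y + 1}

This is the nonlinear analogue of row-reducing a linear system.

f_1 = 5/3xy + 3x - 8/3, LT = xy.
f_2 = -8xy + 7/5x - 94/5, LT = xy.

S(f_1,f_2): lcm = xy. S = 79/40x - 79/20.
  reduce S modulo (f_1, f_2):
  remainder 79/40x - 79/20 ≠ 0; add g_3 = 79/40x - 79/20 to the basis.

S(f_1,g_3): lcm = xy. S = 9/5x + 2y - 8/5.
  reduce S modulo (f_1, f_2, g_3):
  remainder 2y + 2 ≠ 0; add g_4 = 2y + 2 to the basis.

The other S-polynomials (S(f_2,g_3), S(f_1,g_4), S(f_2,g_4), S(g_3,g_4)) all reduce to 0 modulo the current basis, so we have a Gröbner basis.
Inter-reduce: drop elements whose leading term is divisible by another's, tail-reduce, and make monic.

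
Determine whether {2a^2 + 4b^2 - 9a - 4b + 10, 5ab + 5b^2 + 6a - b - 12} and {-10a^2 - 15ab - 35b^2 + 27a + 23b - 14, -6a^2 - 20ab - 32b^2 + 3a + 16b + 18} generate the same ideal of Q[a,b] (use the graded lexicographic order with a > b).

Yes, the ideals are equal.

For a fixed monomial order, each ideal has a unique reduced Gröbner basis; comparing bases decides equality.
Buchberger on the first generating set:
f_1 = 2a^2 + 4b^2 - 9a - 4b + 10, LT = a^2.
f_2 = 5ab + 5b^2 + 6a - b - 12, LT = ab.

S(f_1,f_2): lcm = a^2b. S = -ab^2 + 2b^3 - 6/5a^2 - 43/10ab - 2b^2 + 12/5a + 5b.
  reduce S modulo (f_1, f_2):
  remainder 3b^3 + 33/10b^2 + 18/25a - 21/50b - 36/25 ≠ 0; add g_3 = 3b^3 + 33/10b^2 + 18/25a - 21/50b - 36/25 to the basis.

The other S-polynomials (S(f_1,g_3), S(f_2,g_3)) all reduce to 0 modulo the current basis, so we have a Gröbner basis.
Inter-reduce: drop elements whose leading term is divisible by another's, tail-reduce, and make monic.
Reduced Gröbner basis: {b^3 + 11/10b^2 + 6/25a - 7/50b - 12/25, a^2 + 2b^2 - 9/2a - 2b + 5, ab + b^2 + 6/5a - 1/5b - 12/5}.

Buchberger on the second generating set:
h_1 = -10a^2 - 15ab - 35b^2 + 27a + 23b - 14, LT = a^2.
h_2 = -6a^2 - 20ab - 32b^2 + 3a + 16b + 18, LT = a^2.

S(h_1,h_2): lcm = a^2. S = -11/6ab - 11/6b^2 - 11/5a + 11/30b + 22/5.
  reduce S modulo (h_1, h_2):
  remainder -11/6ab - 11/6b^2 - 11/5a + 11/30b + 22/5 ≠ 0; add k_3 = -11/6ab - 11/6b^2 - 11/5a + 11/30b + 22/5 to the basis.

S(h_1,k_3): lcm = a^2b. S = 1/2ab^2 + 7/2b^3 - 6/5a^2 - 5/2ab - 23/10b^2 + 12/5a + 7/5b.
  reduce S modulo (h_1, h_2, k_3):
  remainder 3b^3 + 33/10b^2 + 18/25a - 21/50b - 36/25 ≠ 0; add k_4 = 3b^3 + 33/10b^2 + 18/25a - 21/50b - 36/25 to the basis.

The other S-polynomials (S(h_2,k_3), S(h_1,k_4), S(h_2,k_4), S(k_3,k_4)) all reduce to 0 modulo the current basis, so we have a Gröbner basis.
Inter-reduce: drop elements whose leading term is divisible by another's, tail-reduce, and make monic.
Reduced Gröbner basis: {b^3 + 11/10b^2 + 6/25a - 7/50b - 12/25, a^2 + 2b^2 - 9/2a - 2b + 5, ab + b^2 + 6/5a - 1/5b - 12/5}.

These coincide, so the ideals are equal.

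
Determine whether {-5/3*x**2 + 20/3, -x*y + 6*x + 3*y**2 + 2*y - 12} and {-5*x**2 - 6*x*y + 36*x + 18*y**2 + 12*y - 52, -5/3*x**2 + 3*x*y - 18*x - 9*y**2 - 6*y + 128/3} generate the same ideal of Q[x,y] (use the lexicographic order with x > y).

Yes, the ideals are equal.

Two ideals are equal iff their reduced Gröbner bases coincide (the reduced basis is unique for a fixed ordering).
Buchberger on the first generating set:
f_1 = -5/3*x**2 + 20/3, LT = x**2.
f_2 = -x*y + 6*x + 3*y**2 + 2*y - 12, LT = x*y.

S(f_1,f_2): lcm = x**2*y. S = 6*x**2 + 3*x*y**2 + 2*x*y - 12*x - 4*y.
  reduce S modulo (f_1, f_2):
  remainder 108*x + 9*y**3 + 66*y**2 - 216 ≠ 0; add g_3 = 108*x + 9*y**3 + 66*y**2 - 216 to the basis.

S(f_1,g_3): lcm = x**2. S = -1/12*x*y**3 - 11/18*x*y**2 + 2*x - 4.
  reduce S modulo (f_1, f_2, g_3):
  remainder -1/4*y**4 - 1/3*y**3 + 2*y**2 ≠ 0; add g_4 = -1/4*y**4 - 1/3*y**3 + 2*y**2 to the basis.

The other S-polynomials (S(f_2,g_3), S(f_1,g_4), S(f_2,g_4), S(g_3,g_4)) all reduce to 0 modulo the current basis, so we have a Gröbner basis.
Inter-reduce: drop elements whose leading term is divisible by another's, tail-reduce, and make monic.
Reduced Gröbner basis: {x + 1/12*y**3 + 11/18*y**2 - 2, y**4 + 4/3*y**3 - 8*y**2}.

Buchberger on the second generating set:
h_1 = -5*x**2 - 6*x*y + 36*x + 18*y**2 + 12*y - 52, LT = x**2.
h_2 = -5/3*x**2 + 3*x*y - 18*x - 9*y**2 - 6*y + 128/3, LT = x**2.

S(h_1,h_2): lcm = x**2. S = 3*x*y - 18*x - 9*y**2 - 6*y + 36.
  reduce S modulo (h_1, h_2):
  remainder 3*x*y - 18*x - 9*y**2 - 6*y + 36 ≠ 0; add k_3 = 3*x*y - 18*x - 9*y**2 - 6*y + 36 to the basis.

S(h_1,k_3): lcm = x**2*y. S = 6*x**2 + 21/5*x*y**2 - 26/5*x*y - 12*x - 18/5*y**3 - 12/5*y**2 + 52/5*y.
  reduce S modulo (h_1, h_2, k_3):
  remainder 108*x + 9*y**3 + 66*y**2 - 216 ≠ 0; add k_4 = 108*x + 9*y**3 + 66*y**2 - 216 to the basis.

S(h_1,k_4): lcm = x**2. S = -1/12*x*y**3 - 11/18*x*y**2 + 6/5*x*y - 26/5*x - 18/5*y**2 - 12/5*y + 52/5.
  reduce S modulo (h_1, h_2, k_3, k_4):
  remainder -1/4*y**4 - 1/3*y**3 + 2*y**2 ≠ 0; add k_5 = -1/4*y**4 - 1/3*y**3 + 2*y**2 to the basis.

The other S-polynomials (S(h_2,k_3), S(h_2,k_4), S(k_3,k_4), S(h_1,k_5), S(h_2,k_5), S(k_3,k_5), S(k_4,k_5)) all reduce to 0 modulo the current basis, so we have a Gröbner basis.
Inter-reduce: drop elements whose leading term is divisible by another's, tail-reduce, and make monic.
Reduced Gröbner basis: {x + 1/12*y**3 + 11/18*y**2 - 2, y**4 + 4/3*y**3 - 8*y**2}.

These coincide, so the ideals are equal.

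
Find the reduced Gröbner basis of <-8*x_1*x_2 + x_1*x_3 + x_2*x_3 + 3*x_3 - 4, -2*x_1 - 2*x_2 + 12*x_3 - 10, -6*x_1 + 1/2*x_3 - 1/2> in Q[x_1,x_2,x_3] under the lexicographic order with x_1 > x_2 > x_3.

G = {x_1 - 1/12*x_3 + 1/12, x_2 - 71/12*x_3 + 59/12, x_3**2 + 94/37*x_3 - 131/37}

The reduced Gröbner basis is the canonical form of the ideal for this ordering.

f_1 = -8*x_1*x_2 + x_1*x_3 + x_2*x_3 + 3*x_3 - 4, LT = x_1*x_2.
f_2 = -2*x_1 - 2*x_2 + 12*x_3 - 10, LT = x_1.
f_3 = -6*x_1 + 1/2*x_3 - 1/2, LT = x_1.

S(f_1,f_2): lcm = x_1*x_2. S = -1/8*x_1*x_3 - x_2**2 + 47/8*x_2*x_3 - 5*x_2 - 3/8*x_3 + 1/2.
  leading term x_1*x_3: subtract (1/16*x_3)·f_2 from -1/8*x_1*x_3 - x_2**2 + 47/8*x_2*x_3 - 5*x_2 - 3/8*x_3 + 1/2 → -x_2**2 + 6*x_2*x_3 - 5*x_2 - 3/4*x_3**2 + 1/4*x_3 + 1/2
  leading term x_2**2: no divisor's leading term divides it; move -x_2**2 to the remainder.
  leading term x_2*x_3: no divisor's leading term divides it; move 6*x_2*x_3 to the remainder.
  leading term x_2: no divisor's leading term divides it; move -5*x_2 to the remainder.
  leading term x_3**2: no divisor's leading term divides it; move -3/4*x_3**2 to the remainder.
  leading term x_3: no divisor's leading term divides it; move 1/4*x_3 to the remainder.
  leading term 1: no divisor's leading term divides it; move 1/2 to the remainder.
  remainder -x_2**2 + 6*x_2*x_3 - 5*x_2 - 3/4*x_3**2 + 1/4*x_3 + 1/2 ≠ 0; add g_4 = -x_2**2 + 6*x_2*x_3 - 5*x_2 - 3/4*x_3**2 + 1/4*x_3 + 1/2 to the basis.

S(f_1,f_3): lcm = x_1*x_2. S = -1/8*x_1*x_3 - 1/24*x_2*x_3 - 1/12*x_2 - 3/8*x_3 + 1/2.
  leading term x_1*x_3: subtract (1/16*x_3)·f_2 from -1/8*x_1*x_3 - 1/24*x_2*x_3 - 1/12*x_2 - 3/8*x_3 + 1/2 → 1/12*x_2*x_3 - 1/12*x_2 - 3/4*x_3**2 + 1/4*x_3 + 1/2
  leading term x_2*x_3: no divisor's leading term divides it; move 1/12*x_2*x_3 to the remainder.
  leading term x_2: no divisor's leading term divides it; move -1/12*x_2 to the remainder.
  leading term x_3**2: no divisor's leading term divides it; move -3/4*x_3**2 to the remainder.
  leading term x_3: no divisor's leading term divides it; move 1/4*x_3 to the remainder.
  leading term 1: no divisor's leading term divides it; move 1/2 to the remainder.
  remainder 1/12*x_2*x_3 - 1/12*x_2 - 3/4*x_3**2 + 1/4*x_3 + 1/2 ≠ 0; add g_5 = 1/12*x_2*x_3 - 1/12*x_2 - 3/4*x_3**2 + 1/4*x_3 + 1/2 to the basis.

S(f_2,f_3): lcm = x_1. S = x_2 - 71/12*x_3 + 59/12.
  leading term x_2: no divisor's leading term divides it; move x_2 to the remainder.
  leading term x_3: no divisor's leading term divides it; move -71/12*x_3 to the remainder.
  leading term 1: no divisor's leading term divides it; move 59/12 to the remainder.
  remainder x_2 - 71/12*x_3 + 59/12 ≠ 0; add g_6 = x_2 - 71/12*x_3 + 59/12 to the basis.

S(f_1,g_5): lcm = x_1*x_2*x_3. S = x_1*x_2 + 71/8*x_1*x_3**2 - 3*x_1*x_3 - 6*x_1 - 1/8*x_2*x_3**2 - 3/8*x_3**2 + 1/2*x_3.
  leading term x_1*x_2: subtract (-1/8)·f_1 from x_1*x_2 + 71/8*x_1*x_3**2 - 3*x_1*x_3 - 6*x_1 - 1/8*x_2*x_3**2 - 3/8*x_3**2 + 1/2*x_3 → 71/8*x_1*x_3**2 - 23/8*x_1*x_3 - 6*x_1 - 1/8*x_2*x_3**2 + 1/8*x_2*x_3 - 3/8*x_3**2 + 7/8*x_3 - 1/2
  leading term x_1*x_3**2: subtract (-71/16*x_3**2)·f_2 from 71/8*x_1*x_3**2 - 23/8*x_1*x_3 - 6*x_1 - 1/8*x_2*x_3**2 + 1/8*x_2*x_3 - 3/8*x_3**2 + 7/8*x_3 - 1/2 → -23/8*x_1*x_3 - 6*x_1 - 9*x_2*x_3**2 + 1/8*x_2*x_3 + 213/4*x_3**3 - 179/4*x_3**2 + 7/8*x_3 - 1/2
  leading term x_1*x_3: subtract (23/16*x_3)·f_2 from -23/8*x_1*x_3 - 6*x_1 - 9*x_2*x_3**2 + 1/8*x_2*x_3 + 213/4*x_3**3 - 179/4*x_3**2 + 7/8*x_3 - 1/2 → -6*x_1 - 9*x_2*x_3**2 + 3*x_2*x_3 + 213/4*x_3**3 - 62*x_3**2 + 61/4*x_3 - 1/2
  leading term x_1: subtract (3)·f_2 from -6*x_1 - 9*x_2*x_3**2 + 3*x_2*x_3 + 213/4*x_3**3 - 62*x_3**2 + 61/4*x_3 - 1/2 → -9*x_2*x_3**2 + 3*x_2*x_3 + 6*x_2 + 213/4*x_3**3 - 62*x_3**2 - 83/4*x_3 + 59/2
  leading term x_2*x_3**2: subtract (-108*x_3)·g_5 from -9*x_2*x_3**2 + 3*x_2*x_3 + 6*x_2 + 213/4*x_3**3 - 62*x_3**2 - 83/4*x_3 + 59/2 → -6*x_2*x_3 + 6*x_2 - 111/4*x_3**3 - 35*x_3**2 + 133/4*x_3 + 59/2
  leading term x_2*x_3: subtract (-72)·g_5 from -6*x_2*x_3 + 6*x_2 - 111/4*x_3**3 - 35*x_3**2 + 133/4*x_3 + 59/2 → -111/4*x_3**3 - 89*x_3**2 + 205/4*x_3 + 131/2
  leading term x_3**3: no divisor's leading term divides it; move -111/4*x_3**3 to the remainder.
  leading term x_3**2: no divisor's leading term divides it; move -89*x_3**2 to the remainder.
  leading term x_3: no divisor's leading term divides it; move 205/4*x_3 to the remainder.
  leading term 1: no divisor's leading term divides it; move 131/2 to the remainder.
  remainder -111/4*x_3**3 - 89*x_3**2 + 205/4*x_3 + 131/2 ≠ 0; add g_7 = -111/4*x_3**3 - 89*x_3**2 + 205/4*x_3 + 131/2 to the basis.

S(f_1,g_6): lcm = x_1*x_2. S = 139/24*x_1*x_3 - 59/12*x_1 - 1/8*x_2*x_3 - 3/8*x_3 + 1/2.
  leading term x_1*x_3: subtract (-139/48*x_3)·f_2 from 139/24*x_1*x_3 - 59/12*x_1 - 1/8*x_2*x_3 - 3/8*x_3 + 1/2 → -59/12*x_1 - 71/12*x_2*x_3 + 139/4*x_3**2 - 88/3*x_3 + 1/2
  leading term x_1: subtract (59/24)·f_2 from -59/12*x_1 - 71/12*x_2*x_3 + 139/4*x_3**2 - 88/3*x_3 + 1/2 → -71/12*x_2*x_3 + 59/12*x_2 + 139/4*x_3**2 - 353/6*x_3 + 301/12
  leading term x_2*x_3: subtract (-71)·g_5 from -71/12*x_2*x_3 + 59/12*x_2 + 139/4*x_3**2 - 353/6*x_3 + 301/12 → -x_2 - 37/2*x_3**2 - 493/12*x_3 + 727/12
  leading term x_2: subtract (-1)·g_6 from -x_2 - 37/2*x_3**2 - 493/12*x_3 + 727/12 → -37/2*x_3**2 - 47*x_3 + 131/2
  leading term x_3**2: no divisor's leading term divides it; move -37/2*x_3**2 to the remainder.
  leading term x_3: no divisor's leading term divides it; move -47*x_3 to the remainder.
  leading term 1: no divisor's leading term divides it; move 131/2 to the remainder.
  remainder -37/2*x_3**2 - 47*x_3 + 131/2 ≠ 0; add g_8 = -37/2*x_3**2 - 47*x_3 + 131/2 to the basis.

The other S-polynomials (S(f_1,g_4), S(f_2,g_4), S(f_3,g_4), S(f_2,g_5), S(f_3,g_5), S(g_4,g_5), S(f_2,g_6), S(f_3,g_6), S(g_4,g_6), S(g_5,g_6), S(f_1,g_7), S(f_2,g_7), S(f_3,g_7), S(g_4,g_7), S(g_5,g_7), S(g_6,g_7), S(f_1,g_8), S(f_2,g_8), S(f_3,g_8), S(g_4,g_8), S(g_5,g_8), S(g_6,g_8), S(g_7,g_8)) all reduce to 0 modulo the current basis, so we have a Gröbner basis.
Inter-reduce: drop elements whose leading term is divisible by another's, tail-reduce, and make monic.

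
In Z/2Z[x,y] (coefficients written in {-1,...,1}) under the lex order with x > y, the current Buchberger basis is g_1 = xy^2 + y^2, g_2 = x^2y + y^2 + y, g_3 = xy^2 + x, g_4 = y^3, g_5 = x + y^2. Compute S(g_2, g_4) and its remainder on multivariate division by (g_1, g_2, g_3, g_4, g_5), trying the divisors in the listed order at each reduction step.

lcm(LM(g_2), LM(g_4)) = x^2y^3.
S = (lcm/LT(g_2))·g_2 − (lcm/LT(g_4))·g_4 = y^4 + y^3.
Reduce S modulo (g_1, g_2, g_3, g_4, g_5) in that order:
  leading term y^4: subtract (y)·g_4 from y^4 + y^3 → y^3
  leading term y^3: subtract (1)·g_4 from y^3 → 0
The remainder is 0, so this S-polynomial contributes no new basis element.

S(g_2, g_4) = y^4 + y^3; remainder on division = 0.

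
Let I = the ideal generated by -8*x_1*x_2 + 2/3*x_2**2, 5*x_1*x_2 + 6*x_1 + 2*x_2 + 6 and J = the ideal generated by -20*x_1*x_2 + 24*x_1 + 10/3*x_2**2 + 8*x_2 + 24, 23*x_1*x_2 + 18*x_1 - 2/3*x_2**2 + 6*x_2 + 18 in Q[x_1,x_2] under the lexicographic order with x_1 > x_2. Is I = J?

Yes, the ideals are equal.

Two ideals are equal iff their reduced Gröbner bases coincide (the reduced basis is unique for a fixed ordering).
Buchberger on the first generating set:
f_1 = -8*x_1*x_2 + 2/3*x_2**2, LT = x_1*x_2.
f_2 = 5*x_1*x_2 + 6*x_1 + 2*x_2 + 6, LT = x_1*x_2.

S(f_1,f_2): lcm = x_1*x_2. S = -6/5*x_1 - 1/12*x_2**2 - 2/5*x_2 - 6/5.
  reduce S modulo (f_1, f_2):
  remainder -6/5*x_1 - 1/12*x_2**2 - 2/5*x_2 - 6/5 ≠ 0; add g_3 = -6/5*x_1 - 1/12*x_2**2 - 2/5*x_2 - 6/5 to the basis.

S(f_1,g_3): lcm = x_1*x_2. S = -5/72*x_2**3 - 5/12*x_2**2 - x_2.
  reduce S modulo (f_1, f_2, g_3):
  remainder -5/72*x_2**3 - 5/12*x_2**2 - x_2 ≠ 0; add g_4 = -5/72*x_2**3 - 5/12*x_2**2 - x_2 to the basis.

The other S-polynomials (S(f_2,g_3), S(f_1,g_4), S(f_2,g_4), S(g_3,g_4)) all reduce to 0 modulo the current basis, so we have a Gröbner basis.
Inter-reduce: drop elements whose leading term is divisible by another's, tail-reduce, and make monic.
Reduced Gröbner basis: {x_1 + 5/72*x_2**2 + 1/3*x_2 + 1, x_2**3 + 6*x_2**2 + 72/5*x_2}.

Buchberger on the second generating set:
h_1 = -20*x_1*x_2 + 24*x_1 + 10/3*x_2**2 + 8*x_2 + 24, LT = x_1*x_2.
h_2 = 23*x_1*x_2 + 18*x_1 - 2/3*x_2**2 + 6*x_2 + 18, LT = x_1*x_2.

S(h_1,h_2): lcm = x_1*x_2. S = -228/115*x_1 - 19/138*x_2**2 - 76/115*x_2 - 228/115.
  reduce S modulo (h_1, h_2):
  remainder -228/115*x_1 - 19/138*x_2**2 - 76/115*x_2 - 228/115 ≠ 0; add k_3 = -228/115*x_1 - 19/138*x_2**2 - 76/115*x_2 - 228/115 to the basis.

S(h_1,k_3): lcm = x_1*x_2. S = -6/5*x_1 - 5/72*x_2**3 - 1/2*x_2**2 - 7/5*x_2 - 6/5.
  reduce S modulo (h_1, h_2, k_3):
  remainder -5/72*x_2**3 - 5/12*x_2**2 - x_2 ≠ 0; add k_4 = -5/72*x_2**3 - 5/12*x_2**2 - x_2 to the basis.

The other S-polynomials (S(h_2,k_3), S(h_1,k_4), S(h_2,k_4), S(k_3,k_4)) all reduce to 0 modulo the current basis, so we have a Gröbner basis.
Inter-reduce: drop elements whose leading term is divisible by another's, tail-reduce, and make monic.
Reduced Gröbner basis: {x_1 + 5/72*x_2**2 + 1/3*x_2 + 1, x_2**3 + 6*x_2**2 + 72/5*x_2}.

These coincide, so the ideals are equal.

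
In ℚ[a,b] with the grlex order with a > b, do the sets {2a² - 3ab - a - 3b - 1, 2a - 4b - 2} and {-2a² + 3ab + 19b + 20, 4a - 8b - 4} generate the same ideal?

Two ideals are equal iff their reduced Gröbner bases coincide (the reduced basis is unique for a fixed ordering).
Buchberger on the first generating set:
f_1 = 2a² - 3ab - a - 3b - 1, LT = a².
f_2 = 2a - 4b - 2, LT = a.

S(f_1,f_2): lcm = a². S = ½ab + ½a - 3/2b - ½.
  reduce S modulo (f_1, f_2):
  remainder b² ≠ 0; add g_3 = b² to the basis.

The other S-polynomials (S(f_1,g_3), S(f_2,g_3)) all reduce to 0 modulo the current basis, so we have a Gröbner basis.
Inter-reduce: drop elements whose leading term is divisible by another's, tail-reduce, and make monic.
Reduced Gröbner basis: {b², a - 2b - 1}.

Buchberger on the second generating set:
h_1 = -2a² + 3ab + 19b + 20, LT = a².
h_2 = 4a - 8b - 4, LT = a.

S(h_1,h_2): lcm = a². S = ½ab + a - 19/2b - 10.
  reduce S modulo (h_1, h_2):
  remainder b² - 7b - 9 ≠ 0; add k_3 = b² - 7b - 9 to the basis.

The other S-polynomials (S(h_1,k_3), S(h_2,k_3)) all reduce to 0 modulo the current basis, so we have a Gröbner basis.
Inter-reduce: drop elements whose leading term is divisible by another's, tail-reduce, and make monic.
Reduced Gröbner basis: {b² - 7b - 9, a - 2b - 1}.

Since the reduced bases disagree, the two ideals are not the same.

No, the ideals differ.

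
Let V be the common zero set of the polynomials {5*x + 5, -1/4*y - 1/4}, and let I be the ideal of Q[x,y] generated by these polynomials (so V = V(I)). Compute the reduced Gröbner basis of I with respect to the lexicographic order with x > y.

f_1 = 5*x + 5, LT = x.
f_2 = -1/4*y - 1/4, LT = y.

The S-polynomials (S(f_1,f_2)) all reduce to 0 modulo the current basis, so we have a Gröbner basis.

G = {x + 1, y + 1}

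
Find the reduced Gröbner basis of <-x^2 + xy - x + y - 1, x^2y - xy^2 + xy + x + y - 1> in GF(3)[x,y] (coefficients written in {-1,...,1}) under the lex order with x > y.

f_1 = -x^2 + xy - x + y - 1, LT = x^2.
f_2 = x^2y - xy^2 + xy + x + y - 1, LT = x^2y.

S(f_1,f_2): lcm = x^2y. S = -x - y^2 + 1.
  leading term x: no divisor's leading term divides it; move -x to the remainder.
  leading term y^2: no divisor's leading term divides it; move -y^2 to the remainder.
  leading term 1: no divisor's leading term divides it; move 1 to the remainder.
  remainder -x - y^2 + 1 ≠ 0; add g_3 = -x - y^2 + 1 to the basis.

S(f_1,g_3): lcm = x^2. S = -xy^2 - xy - x - y + 1.
  leading term xy^2: subtract (y^2)·g_3 from -xy^2 - xy - x - y + 1 → -xy - x + y^4 - y^2 - y + 1
  leading term xy: subtract (y)·g_3 from -xy - x + y^4 - y^2 - y + 1 → -x + y^4 + y^3 - y^2 + y + 1
  leading term x: subtract (1)·g_3 from -x + y^4 + y^3 - y^2 + y + 1 → y^4 + y^3 + y
  leading term y^4: no divisor's leading term divides it; move y^4 to the remainder.
  leading term y^3: no divisor's leading term divides it; move y^3 to the remainder.
  leading term y: no divisor's leading term divides it; move y to the remainder.
  remainder y^4 + y^3 + y ≠ 0; add g_4 = y^4 + y^3 + y to the basis.

The other S-polynomials (S(f_2,g_3), S(f_1,g_4), S(f_2,g_4), S(g_3,g_4)) all reduce to 0 modulo the current basis, so we have a Gröbner basis.
Inter-reduce: drop elements whose leading term is divisible by another's, tail-reduce, and make monic.

G = {x + y^2 - 1, y^4 + y^3 + y}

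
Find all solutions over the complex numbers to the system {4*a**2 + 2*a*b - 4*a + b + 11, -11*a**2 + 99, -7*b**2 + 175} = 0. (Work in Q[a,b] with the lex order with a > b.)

{(3, -5)}

Compute a lex Gröbner basis by Buchberger's algorithm.
f_1 = 4*a**2 + 2*a*b - 4*a + b + 11, LT = a**2.
f_2 = -11*a**2 + 99, LT = a**2.
f_3 = -7*b**2 + 175, LT = b**2.

S(f_1,f_2): lcm = a**2. S = 1/2*a*b - a + 1/4*b + 47/4.
  leading term a*b: no divisor's leading term divides it; move 1/2*a*b to the remainder.
  leading term a: no divisor's leading term divides it; move -a to the remainder.
  leading term b: no divisor's leading term divides it; move 1/4*b to the remainder.
  leading term 1: no divisor's leading term divides it; move 47/4 to the remainder.
  remainder 1/2*a*b - a + 1/4*b + 47/4 ≠ 0; add h_4 = 1/2*a*b - a + 1/4*b + 47/4 to the basis.

S(f_1,h_4): lcm = a**2*b. S = 2*a**2 + 1/2*a*b**2 - 3/2*a*b - 47/2*a + 1/4*b**2 + 11/4*b.
  leading term a**2: subtract (1/2)·f_1 from 2*a**2 + 1/2*a*b**2 - 3/2*a*b - 47/2*a + 1/4*b**2 + 11/4*b → 1/2*a*b**2 - 5/2*a*b - 43/2*a + 1/4*b**2 + 9/4*b - 11/2
  leading term a*b**2: subtract (-1/14*a)·f_3 from 1/2*a*b**2 - 5/2*a*b - 43/2*a + 1/4*b**2 + 9/4*b - 11/2 → -5/2*a*b - 9*a + 1/4*b**2 + 9/4*b - 11/2
  leading term a*b: subtract (-5)·h_4 from -5/2*a*b - 9*a + 1/4*b**2 + 9/4*b - 11/2 → -14*a + 1/4*b**2 + 7/2*b + 213/4
  leading term a: no divisor's leading term divides it; move -14*a to the remainder.
  leading term b**2: subtract (-1/28)·f_3 from 1/4*b**2 + 7/2*b + 213/4 → 7/2*b + 119/2
  leading term b: no divisor's leading term divides it; move 7/2*b to the remainder.
  leading term 1: no divisor's leading term divides it; move 119/2 to the remainder.
  remainder -14*a + 7/2*b + 119/2 ≠ 0; add h_5 = -14*a + 7/2*b + 119/2 to the basis.

S(f_2,h_4): lcm = a**2*b. S = 2*a**2 - 1/2*a*b - 47/2*a - 9*b.
  leading term a**2: subtract (1/2)·f_1 from 2*a**2 - 1/2*a*b - 47/2*a - 9*b → -3/2*a*b - 43/2*a - 19/2*b - 11/2
  leading term a*b: subtract (-3)·h_4 from -3/2*a*b - 43/2*a - 19/2*b - 11/2 → -49/2*a - 35/4*b + 119/4
  leading term a: subtract (7/4)·h_5 from -49/2*a - 35/4*b + 119/4 → -119/8*b - 595/8
  leading term b: no divisor's leading term divides it; move -119/8*b to the remainder.
  leading term 1: no divisor's leading term divides it; move -595/8 to the remainder.
  remainder -119/8*b - 595/8 ≠ 0; add h_6 = -119/8*b - 595/8 to the basis.

The other S-polynomials (S(f_1,f_3), S(f_2,f_3), S(f_3,h_4), S(f_1,h_5), S(f_2,h_5), S(f_3,h_5), S(h_4,h_5), S(f_1,h_6), S(f_2,h_6), S(f_3,h_6), S(h_4,h_6), S(h_5,h_6)) all reduce to 0 modulo the current basis, so we have a Gröbner basis.
Inter-reduce: drop elements whose leading term is divisible by another's, tail-reduce, and make monic.
Reduced Gröbner basis: {a - 3, b + 5}.

The lex basis is triangular: the last element involves only b. Solving b + 5 = 0 gives b ∈ {-5}; substituting each value into the earlier elements determines the remaining variables.
  b = -5: the earlier basis element becomes a - 3 = 0, giving a = 3 — point (3, -5).
Check: every point annihilates each of the original generators.
This is the nonlinear analogue of row-reducing a linear system.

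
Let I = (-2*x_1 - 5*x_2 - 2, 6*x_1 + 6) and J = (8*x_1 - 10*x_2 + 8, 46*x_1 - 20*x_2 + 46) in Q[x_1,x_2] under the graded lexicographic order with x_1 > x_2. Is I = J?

Yes, the ideals are equal.

Two ideals are equal iff their reduced Gröbner bases coincide (the reduced basis is unique for a fixed ordering).
Buchberger on the first generating set:
f_1 = -2*x_1 - 5*x_2 - 2, LT = x_1.
f_2 = 6*x_1 + 6, LT = x_1.

S(f_1,f_2): lcm = x_1. S = 5/2*x_2.
  leading term x_2: no divisor's leading term divides it; move 5/2*x_2 to the remainder.
  remainder 5/2*x_2 ≠ 0; add g_3 = 5/2*x_2 to the basis.

The other S-polynomials (S(f_1,g_3), S(f_2,g_3)) all reduce to 0 modulo the current basis, so we have a Gröbner basis.
Inter-reduce: drop elements whose leading term is divisible by another's, tail-reduce, and make monic.
Reduced Gröbner basis: {x_1 + 1, x_2}.

Buchberger on the second generating set:
h_1 = 8*x_1 - 10*x_2 + 8, LT = x_1.
h_2 = 46*x_1 - 20*x_2 + 46, LT = x_1.

S(h_1,h_2): lcm = x_1. S = -75/92*x_2.
  leading term x_2: no divisor's leading term divides it; move -75/92*x_2 to the remainder.
  remainder -75/92*x_2 ≠ 0; add k_3 = -75/92*x_2 to the basis.

The other S-polynomials (S(h_1,k_3), S(h_2,k_3)) all reduce to 0 modulo the current basis, so we have a Gröbner basis.
Inter-reduce: drop elements whose leading term is divisible by another's, tail-reduce, and make monic.
Reduced Gröbner basis: {x_1 + 1, x_2}.

Same reduced basis, so the two generating sets span the same ideal.
The same test decides containment: I ⊆ J iff every generator of I reduces to 0 modulo a Gröbner basis of J.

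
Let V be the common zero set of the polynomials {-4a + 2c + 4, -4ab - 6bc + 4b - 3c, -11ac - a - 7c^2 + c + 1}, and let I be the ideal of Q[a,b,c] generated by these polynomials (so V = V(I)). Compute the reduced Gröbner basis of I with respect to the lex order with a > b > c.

G = {a - 1/2c - 1, bc + 3/8c, c^2 + 21/25c}

Buchberger's algorithm terminates because the ascending chain of leading-term ideals stabilizes.

f_1 = -4a + 2c + 4, LT = a.
f_2 = -4ab - 6bc + 4b - 3c, LT = ab.
f_3 = -11ac - a - 7c^2 + c + 1, LT = ac.

S(f_1,f_2): lcm = ab. S = -2bc - 3/4c.
  reduce S modulo (f_1, f_2, f_3):
  remainder -2bc - 3/4c ≠ 0; add g_4 = -2bc - 3/4c to the basis.

S(f_1,f_3): lcm = ac. S = -1/11a - 25/22c^2 - 10/11c + 1/11.
  reduce S modulo (f_1, f_2, f_3, g_4):
  remainder -25/22c^2 - 21/22c ≠ 0; add g_5 = -25/22c^2 - 21/22c to the basis.

The other S-polynomials (S(f_2,f_3), S(f_1,g_4), S(f_2,g_4), S(f_3,g_4), S(f_1,g_5), S(f_2,g_5), S(f_3,g_5), S(g_4,g_5)) all reduce to 0 modulo the current basis, so we have a Gröbner basis.
Inter-reduce: drop elements whose leading term is divisible by another's, tail-reduce, and make monic.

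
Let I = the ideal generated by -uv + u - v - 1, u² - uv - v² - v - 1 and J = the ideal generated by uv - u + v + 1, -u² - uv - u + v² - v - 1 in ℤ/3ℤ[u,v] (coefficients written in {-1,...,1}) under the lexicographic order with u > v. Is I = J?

Equality of ideals is decidable: compute both reduced Gröbner bases (unique for the ordering) and check whether they agree.
Buchberger on the first generating set:
f_1 = -uv + u - v - 1, LT = uv.
f_2 = u² - uv - v² - v - 1, LT = u².

S(f_1,f_2): lcm = u²v. S = -u² + uv² + uv + u + v³ + v² + v.
  reduce S modulo (f_1, f_2):
  remainder -u + v³ - v² + v + 1 ≠ 0; add g_3 = -u + v³ - v² + v + 1 to the basis.

S(f_1,g_3): lcm = uv. S = -u + v⁴ - v³ + v² - v + 1.
  reduce S modulo (f_1, f_2, g_3):
  remainder v⁴ + v³ - v² + v ≠ 0; add g_4 = v⁴ + v³ - v² + v to the basis.

The other S-polynomials (S(f_2,g_3), S(f_1,g_4), S(f_2,g_4), S(g_3,g_4)) all reduce to 0 modulo the current basis, so we have a Gröbner basis.
Inter-reduce: drop elements whose leading term is divisible by another's, tail-reduce, and make monic.
Reduced Gröbner basis: {u - v³ + v² - v - 1, v⁴ + v³ - v² + v}.

Buchberger on the second generating set:
h_1 = uv - u + v + 1, LT = uv.
h_2 = -u² - uv - u + v² - v - 1, LT = u².

S(h_1,h_2): lcm = u²v. S = -u² - uv² + u + v³ - v² - v.
  reduce S modulo (h_1, h_2):
  remainder -u + v³ - v² + v + 1 ≠ 0; add k_3 = -u + v³ - v² + v + 1 to the basis.

S(h_1,k_3): lcm = uv. S = -u + v⁴ - v³ + v² - v + 1.
  reduce S modulo (h_1, h_2, k_3):
  remainder v⁴ + v³ - v² + v ≠ 0; add k_4 = v⁴ + v³ - v² + v to the basis.

The other S-polynomials (S(h_2,k_3), S(h_1,k_4), S(h_2,k_4), S(k_3,k_4)) all reduce to 0 modulo the current basis, so we have a Gröbner basis.
Inter-reduce: drop elements whose leading term is divisible by another's, tail-reduce, and make monic.
Reduced Gröbner basis: {u - v³ + v² - v - 1, v⁴ + v³ - v² + v}.

Same reduced basis, so the two generating sets span the same ideal.

Yes, the ideals are equal.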